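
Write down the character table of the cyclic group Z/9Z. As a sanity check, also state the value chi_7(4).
Character table of Z/9Z (irreps indexed chi_0,...,chi_8 with chi_k(m) = zeta_9^(k*m), zeta_9 = exp(2*pi*i/9)):
  irrep \ class  {0} (size 1)  {1} (size 1)    {2} (size 1)    {3} (size 1)    {4} (size 1)    {5} (size 1)    {6} (size 1)    {7} (size 1)    {8} (size 1)  
  chi_0          1             1               1               1               1               1               1               1               1             
  chi_1          1             exp(2*I*pi/9)   exp(4*I*pi/9)   exp(2*I*pi/3)   exp(8*I*pi/9)   exp(-8*I*pi/9)  exp(-2*I*pi/3)  exp(-4*I*pi/9)  exp(-2*I*pi/9)
  chi_2          1             exp(4*I*pi/9)   exp(8*I*pi/9)   exp(-2*I*pi/3)  exp(-2*I*pi/9)  exp(2*I*pi/9)   exp(2*I*pi/3)   exp(-8*I*pi/9)  exp(-4*I*pi/9)
  chi_3          1             exp(2*I*pi/3)   exp(-2*I*pi/3)  1               exp(2*I*pi/3)   exp(-2*I*pi/3)  1               exp(2*I*pi/3)   exp(-2*I*pi/3)
  chi_4          1             exp(8*I*pi/9)   exp(-2*I*pi/9)  exp(2*I*pi/3)   exp(-4*I*pi/9)  exp(4*I*pi/9)   exp(-2*I*pi/3)  exp(2*I*pi/9)   exp(-8*I*pi/9)
  chi_5          1             exp(-8*I*pi/9)  exp(2*I*pi/9)   exp(-2*I*pi/3)  exp(4*I*pi/9)   exp(-4*I*pi/9)  exp(2*I*pi/3)   exp(-2*I*pi/9)  exp(8*I*pi/9) 
  chi_6          1             exp(-2*I*pi/3)  exp(2*I*pi/3)   1               exp(-2*I*pi/3)  exp(2*I*pi/3)   1               exp(-2*I*pi/3)  exp(2*I*pi/3) 
  chi_7          1             exp(-4*I*pi/9)  exp(-8*I*pi/9)  exp(2*I*pi/3)   exp(2*I*pi/9)   exp(-2*I*pi/9)  exp(-2*I*pi/3)  exp(8*I*pi/9)   exp(4*I*pi/9) 
  chi_8          1             exp(-2*I*pi/9)  exp(-4*I*pi/9)  exp(-2*I*pi/3)  exp(-8*I*pi/9)  exp(8*I*pi/9)   exp(2*I*pi/3)   exp(4*I*pi/9)   exp(2*I*pi/9) 

Spot check: chi_7(4) = zeta_9^(7*4) = zeta_9^28 = exp(2*I*pi/9).

Derivation: Z/9Z is abelian, so all 9 irreducible complex representations are 1-dimensional. They are given by chi_k(m) = zeta_9^(k*m) for k = 0,...,8. Row orthogonality: sum_m chi_k(m) conj(chi_l(m)) = 9 * [k = l].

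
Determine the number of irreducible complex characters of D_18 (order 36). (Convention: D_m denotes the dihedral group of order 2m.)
12

Explanation: The number of irreducible complex representations of a finite group equals its number of conjugacy classes. D_18 has 12 conjugacy classes (n/2 + 3 for n even), so D_18 (order 36) has exactly 12 irreducible complex representations.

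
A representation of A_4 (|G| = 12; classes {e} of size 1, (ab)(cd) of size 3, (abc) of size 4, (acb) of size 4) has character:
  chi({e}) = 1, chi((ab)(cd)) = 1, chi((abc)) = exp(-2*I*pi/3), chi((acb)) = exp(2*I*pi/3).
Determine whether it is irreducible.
Irreducible: <chi, chi> = 1.

Argument: <chi, chi> = (1/|G|) sum_C |C| * |chi(C)|^2 = (1/12)[1*|1|^2 + 3*|1|^2 + 4*|exp(-2*I*pi/3)|^2 + 4*|exp(2*I*pi/3)|^2]
  = (1/12)[(1) + (3) + (4) + (4)] = 12/12 = 1.
(Exp terms are combined using exp(i*s)*conj(exp(i*t)) = exp(i*(s-t)), and sums of them are collapsed using the identity that for every m > 1 the m distinct m-th roots of unity sum to 0, e.g. 1 + exp(2*I*pi/3) + exp(-2*I*pi/3) = 0.)
A character is irreducible iff <chi, chi> = 1, so this representation is irreducible.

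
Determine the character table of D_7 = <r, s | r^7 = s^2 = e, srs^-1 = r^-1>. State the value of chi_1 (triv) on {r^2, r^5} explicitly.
Conjugacy classes: {e} of size 1, {r^1, r^6} of size 2, {r^2, r^5} of size 2, {r^3, r^4} of size 2, {s, sr, ..., sr^6} of size 7.
Character table:
  irrep \ class              {e} (size 1)  {r^1, r^6} (size 2)  {r^2, r^5} (size 2)  {r^3, r^4} (size 2)  {s, sr, ..., sr^6} (size 7)
  chi_1 (triv)               1             1                    1                    1                    1                          
  chi_2 (sign: r->1, s->-1)  1             1                    1                    1                    -1                         
  chi_3 (2d, j=1)            2             2*cos(2*pi/7)        -2*cos(3*pi/7)       -2*cos(pi/7)         0                          
  chi_4 (2d, j=2)            2             -2*cos(3*pi/7)       -2*cos(pi/7)         2*cos(2*pi/7)        0                          
  chi_5 (2d, j=3)            2             -2*cos(pi/7)         2*cos(2*pi/7)        -2*cos(3*pi/7)       0                          

Spot check: chi_1 (triv) on {r^2, r^5} = 1.

Working: D_7 has order 2*7 = 14 with 5 conjugacy classes, hence 5 irreducibles. Sum of squared dims 1 + 1 + 4 + 4 + 4 = 14 = |G|. Linear characters come from the abelianisation; the 2-dimensional irreps have character r^k -> 2*cos(2*pi*j*k/7), reflections -> 0.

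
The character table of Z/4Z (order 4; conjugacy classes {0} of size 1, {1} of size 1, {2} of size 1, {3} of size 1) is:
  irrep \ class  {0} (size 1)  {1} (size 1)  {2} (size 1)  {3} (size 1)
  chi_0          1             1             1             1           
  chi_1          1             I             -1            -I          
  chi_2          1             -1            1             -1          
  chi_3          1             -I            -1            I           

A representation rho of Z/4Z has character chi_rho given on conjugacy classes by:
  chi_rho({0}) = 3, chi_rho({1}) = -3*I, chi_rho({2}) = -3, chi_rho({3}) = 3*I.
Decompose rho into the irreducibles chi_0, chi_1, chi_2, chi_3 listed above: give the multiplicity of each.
Multiplicities: chi_0: 0, chi_1: 0, chi_2: 0, chi_3: 3.

Use <chi_rho, chi> = (1/|G|) sum_C |C| * chi_rho(C) * conj(chi(C)) with |G| = 4 for each irreducible chi in the table:
  <chi_rho, chi_0> = (1/4)[1*(3)*conj(1) + 1*(-3*I)*conj(1) + 1*(-3)*conj(1) + 1*(3*I)*conj(1)]
      = (1/4)[(3) + (-3*I) + (-3) + (3*I)] = 0/4 = 0
  <chi_rho, chi_1> = (1/4)[1*(3)*conj(1) + 1*(-3*I)*conj(I) + 1*(-3)*conj(-1) + 1*(3*I)*conj(-I)]
      = (1/4)[(3) + (-3) + (3) + (-3)] = 0/4 = 0
  <chi_rho, chi_2> = (1/4)[1*(3)*conj(1) + 1*(-3*I)*conj(-1) + 1*(-3)*conj(1) + 1*(3*I)*conj(-1)]
      = (1/4)[(3) + (3*I) + (-3) + (-3*I)] = 0/4 = 0
  <chi_rho, chi_3> = (1/4)[1*(3)*conj(1) + 1*(-3*I)*conj(-I) + 1*(-3)*conj(-1) + 1*(3*I)*conj(I)]
      = (1/4)[(3) + (3) + (3) + (3)] = 12/4 = 3
(Exp terms are combined using exp(i*s)*conj(exp(i*t)) = exp(i*(s-t)), and sums of them are collapsed using the identity that for every m > 1 the m distinct m-th roots of unity sum to 0, e.g. 1 + exp(2*I*pi/3) + exp(-2*I*pi/3) = 0.)
Dimension check: dim(rho) = sum (mult * dim) = 0*1 + 0*1 + 0*1 + 3*1 = 3 = chi_rho(e) = 3.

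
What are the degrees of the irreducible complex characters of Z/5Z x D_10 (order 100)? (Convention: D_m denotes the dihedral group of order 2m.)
Dimensions: 1, 1, 1, 1, 1, 1, 1, 1, 1, 1, 1, 1, 1, 1, 1, 1, 1, 1, 1, 1, 2, 2, 2, 2, 2, 2, 2, 2, 2, 2, 2, 2, 2, 2, 2, 2, 2, 2, 2, 2

Explanation: There are 40 irreducibles (= number of conjugacy classes). Their dimensions d_i satisfy sum d_i^2 = |G| = 100: 1 + 1 + 1 + 1 + 1 + 1 + 1 + 1 + 1 + 1 + 1 + 1 + 1 + 1 + 1 + 1 + 1 + 1 + 1 + 1 + 4 + 4 + 4 + 4 + 4 + 4 + 4 + 4 + 4 + 4 + 4 + 4 + 4 + 4 + 4 + 4 + 4 + 4 + 4 + 4 = 100. (For the product with Z/5Z: each of the 5 1-dim characters of Z/5Z tensors with each irrep of D_10, giving 5 copies of each D_10-dimension.)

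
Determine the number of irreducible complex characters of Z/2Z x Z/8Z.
16

Justification: The number of irreducible complex representations of a finite group equals its number of conjugacy classes. Z/2Z x Z/8Z is abelian of order 16, so every element is its own conjugacy class: 16 classes, so Z/2Z x Z/8Z (order 16) has exactly 16 irreducible complex representations.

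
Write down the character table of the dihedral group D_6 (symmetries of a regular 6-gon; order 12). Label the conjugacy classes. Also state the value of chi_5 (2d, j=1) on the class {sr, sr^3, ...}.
Conjugacy classes: {e} of size 1, {r^3} of size 1, {r^1, r^5} of size 2, {r^2, r^4} of size 2, {s, sr^2, ...} of size 3, {sr, sr^3, ...} of size 3.
Character table:
  irrep \ class              {e} (size 1)  {r^3} (size 1)  {r^1, r^5} (size 2)  {r^2, r^4} (size 2)  {s, sr^2, ...} (size 3)  {sr, sr^3, ...} (size 3)
  chi_1 (triv)               1             1               1                    1                    1                        1                       
  chi_2 (sign: r->1, s->-1)  1             1               1                    1                    -1                       -1                      
  chi_3 (r->-1, s->1)        1             -1              -1                   1                    1                        -1                      
  chi_4 (r->-1, s->-1)       1             -1              -1                   1                    -1                       1                       
  chi_5 (2d, j=1)            2             -2              1                    -1                   0                        0                       
  chi_6 (2d, j=2)            2             2               -1                   -1                   0                        0                       

Spot check: chi_5 (2d, j=1) on {sr, sr^3, ...} = 0.

Details: D_6 has order 2*6 = 12 with 6 conjugacy classes, hence 6 irreducibles. Sum of squared dims 1 + 1 + 1 + 1 + 4 + 4 = 12 = |G|. Linear characters come from the abelianisation; the 2-dimensional irreps have character r^k -> 2*cos(2*pi*j*k/6), reflections -> 0.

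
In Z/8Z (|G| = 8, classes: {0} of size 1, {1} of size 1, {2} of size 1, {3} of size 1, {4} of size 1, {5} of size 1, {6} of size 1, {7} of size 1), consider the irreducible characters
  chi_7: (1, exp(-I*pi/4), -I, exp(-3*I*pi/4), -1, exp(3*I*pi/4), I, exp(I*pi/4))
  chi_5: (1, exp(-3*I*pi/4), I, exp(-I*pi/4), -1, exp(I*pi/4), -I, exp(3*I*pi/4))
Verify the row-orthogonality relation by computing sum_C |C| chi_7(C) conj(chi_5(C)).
Sum = 0; so <chi_7, chi_5> = 0 (distinct irreducibles are orthogonal).

Proof sketch: Compute term by term over conjugacy classes (|C| * chi_7(C) * conj(chi_5(C))):
  1*(1)*conj(1) + 1*(exp(-I*pi/4))*conj(exp(-3*I*pi/4)) + 1*(-I)*conj(I) + 1*(exp(-3*I*pi/4))*conj(exp(-I*pi/4)) + 1*(-1)*conj(-1) + 1*(exp(3*I*pi/4))*conj(exp(I*pi/4)) + 1*(I)*conj(-I) + 1*(exp(I*pi/4))*conj(exp(3*I*pi/4))
  = (1) + (I) + (-1) + (-I) + (1) + (I) + (-1) + (-I)
  = 0.
(Exp terms are combined using exp(i*s)*conj(exp(i*t)) = exp(i*(s-t)), and sums of them are collapsed using the identity that for every m > 1 the m distinct m-th roots of unity sum to 0, e.g. 1 + exp(2*I*pi/3) + exp(-2*I*pi/3) = 0.)
Dividing by |G| = 8 gives 0/8 = 0, matching the row-orthogonality relation <chi_7, chi_5> = [chi_7 = chi_5].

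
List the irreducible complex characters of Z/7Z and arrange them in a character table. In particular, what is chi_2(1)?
Character table of Z/7Z (irreps indexed chi_0,...,chi_6 with chi_k(m) = zeta_7^(k*m), zeta_7 = exp(2*pi*i/7)):
  irrep \ class  {0} (size 1)  {1} (size 1)    {2} (size 1)    {3} (size 1)    {4} (size 1)    {5} (size 1)    {6} (size 1)  
  chi_0          1             1               1               1               1               1               1             
  chi_1          1             exp(2*I*pi/7)   exp(4*I*pi/7)   exp(6*I*pi/7)   exp(-6*I*pi/7)  exp(-4*I*pi/7)  exp(-2*I*pi/7)
  chi_2          1             exp(4*I*pi/7)   exp(-6*I*pi/7)  exp(-2*I*pi/7)  exp(2*I*pi/7)   exp(6*I*pi/7)   exp(-4*I*pi/7)
  chi_3          1             exp(6*I*pi/7)   exp(-2*I*pi/7)  exp(4*I*pi/7)   exp(-4*I*pi/7)  exp(2*I*pi/7)   exp(-6*I*pi/7)
  chi_4          1             exp(-6*I*pi/7)  exp(2*I*pi/7)   exp(-4*I*pi/7)  exp(4*I*pi/7)   exp(-2*I*pi/7)  exp(6*I*pi/7) 
  chi_5          1             exp(-4*I*pi/7)  exp(6*I*pi/7)   exp(2*I*pi/7)   exp(-2*I*pi/7)  exp(-6*I*pi/7)  exp(4*I*pi/7) 
  chi_6          1             exp(-2*I*pi/7)  exp(-4*I*pi/7)  exp(-6*I*pi/7)  exp(6*I*pi/7)   exp(4*I*pi/7)   exp(2*I*pi/7) 

Spot check: chi_2(1) = zeta_7^(2*1) = zeta_7^2 = exp(4*I*pi/7).

Derivation: Z/7Z is abelian, so all 7 irreducible complex representations are 1-dimensional. They are given by chi_k(m) = zeta_7^(k*m) for k = 0,...,6. Row orthogonality: sum_m chi_k(m) conj(chi_l(m)) = 7 * [k = l].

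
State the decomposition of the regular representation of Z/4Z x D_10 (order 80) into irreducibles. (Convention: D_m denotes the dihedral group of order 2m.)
Each irreducible V_i of dimension d_i appears with multiplicity d_i, i.e. rho_reg = (direct sum over all irreducibles V_i) d_i V_i. The irreducible dimensions for Z/4Z x D_10 are 1, 1, 1, 1, 1, 1, 1, 1, 1, 1, 1, 1, 1, 1, 1, 1, 2, 2, 2, 2, 2, 2, 2, 2, 2, 2, 2, 2, 2, 2, 2, 2: 16 irreducibles of dimension 1, each with multiplicity 1; 16 irreducibles of dimension 2, each with multiplicity 2. Total dimension 16*1*1 + 16*2*2 = 80 = |G|.

Reasoning: General theorem: in the regular representation of a finite group G, each irreducible appears with multiplicity equal to its dimension. Check: dim(rho_reg) = sum d_i^2 = 1 + 1 + 1 + 1 + 1 + 1 + 1 + 1 + 1 + 1 + 1 + 1 + 1 + 1 + 1 + 1 + 4 + 4 + 4 + 4 + 4 + 4 + 4 + 4 + 4 + 4 + 4 + 4 + 4 + 4 + 4 + 4 = 80 = |G|.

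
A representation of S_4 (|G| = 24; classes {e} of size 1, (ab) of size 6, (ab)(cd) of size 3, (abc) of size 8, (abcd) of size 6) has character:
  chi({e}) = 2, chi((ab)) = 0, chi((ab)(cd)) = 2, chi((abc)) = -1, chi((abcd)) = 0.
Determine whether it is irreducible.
Irreducible: <chi, chi> = 1.

Argument: <chi, chi> = (1/|G|) sum_C |C| * |chi(C)|^2 = (1/24)[1*|2|^2 + 6*|0|^2 + 3*|2|^2 + 8*|-1|^2 + 6*|0|^2]
  = (1/24)[(4) + (0) + (12) + (8) + (0)] = 24/24 = 1.
A character is irreducible iff <chi, chi> = 1, so this representation is irreducible.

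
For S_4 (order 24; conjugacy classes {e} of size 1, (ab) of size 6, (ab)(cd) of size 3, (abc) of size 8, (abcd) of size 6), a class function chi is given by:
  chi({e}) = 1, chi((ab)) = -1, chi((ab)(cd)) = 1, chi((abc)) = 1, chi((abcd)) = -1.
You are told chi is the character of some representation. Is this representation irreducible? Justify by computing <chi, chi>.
Irreducible: <chi, chi> = 1.

<chi, chi> = (1/|G|) sum_C |C| * |chi(C)|^2 = (1/24)[1*|1|^2 + 6*|-1|^2 + 3*|1|^2 + 8*|1|^2 + 6*|-1|^2]
  = (1/24)[(1) + (6) + (3) + (8) + (6)] = 24/24 = 1.
A character is irreducible iff <chi, chi> = 1, so this representation is irreducible.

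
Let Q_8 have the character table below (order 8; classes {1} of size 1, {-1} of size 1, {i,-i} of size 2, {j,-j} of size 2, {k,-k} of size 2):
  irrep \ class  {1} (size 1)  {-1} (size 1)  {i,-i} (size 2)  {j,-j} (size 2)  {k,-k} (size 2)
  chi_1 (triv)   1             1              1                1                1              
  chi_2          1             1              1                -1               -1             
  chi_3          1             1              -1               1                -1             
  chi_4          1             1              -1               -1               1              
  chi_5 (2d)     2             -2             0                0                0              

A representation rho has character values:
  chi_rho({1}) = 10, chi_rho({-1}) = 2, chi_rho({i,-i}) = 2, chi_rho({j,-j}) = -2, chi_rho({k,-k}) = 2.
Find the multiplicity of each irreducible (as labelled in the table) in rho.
Multiplicities: chi_1: 2, chi_2: 2, chi_3: 0, chi_4: 2, chi_5: 2.

Solution. Use <chi_rho, chi> = (1/|G|) sum_C |C| * chi_rho(C) * conj(chi(C)) with |G| = 8 for each irreducible chi in the table:
  <chi_rho, chi_1> = (1/8)[1*(10)*conj(1) + 1*(2)*conj(1) + 2*(2)*conj(1) + 2*(-2)*conj(1) + 2*(2)*conj(1)]
      = (1/8)[(10) + (2) + (4) + (-4) + (4)] = 16/8 = 2
  <chi_rho, chi_2> = (1/8)[1*(10)*conj(1) + 1*(2)*conj(1) + 2*(2)*conj(1) + 2*(-2)*conj(-1) + 2*(2)*conj(-1)]
      = (1/8)[(10) + (2) + (4) + (4) + (-4)] = 16/8 = 2
  <chi_rho, chi_3> = (1/8)[1*(10)*conj(1) + 1*(2)*conj(1) + 2*(2)*conj(-1) + 2*(-2)*conj(1) + 2*(2)*conj(-1)]
      = (1/8)[(10) + (2) + (-4) + (-4) + (-4)] = 0/8 = 0
  <chi_rho, chi_4> = (1/8)[1*(10)*conj(1) + 1*(2)*conj(1) + 2*(2)*conj(-1) + 2*(-2)*conj(-1) + 2*(2)*conj(1)]
      = (1/8)[(10) + (2) + (-4) + (4) + (4)] = 16/8 = 2
  <chi_rho, chi_5> = (1/8)[1*(10)*conj(2) + 1*(2)*conj(-2) + 2*(2)*conj(0) + 2*(-2)*conj(0) + 2*(2)*conj(0)]
      = (1/8)[(20) + (-4) + (0) + (0) + (0)] = 16/8 = 2
Dimension check: dim(rho) = sum (mult * dim) = 2*1 + 2*1 + 0*1 + 2*1 + 2*2 = 10 = chi_rho(e) = 10.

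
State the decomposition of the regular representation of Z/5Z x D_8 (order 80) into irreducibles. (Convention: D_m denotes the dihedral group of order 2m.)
Each irreducible V_i of dimension d_i appears with multiplicity d_i, i.e. rho_reg = (direct sum over all irreducibles V_i) d_i V_i. The irreducible dimensions for Z/5Z x D_8 are 1, 1, 1, 1, 1, 1, 1, 1, 1, 1, 1, 1, 1, 1, 1, 1, 1, 1, 1, 1, 2, 2, 2, 2, 2, 2, 2, 2, 2, 2, 2, 2, 2, 2, 2: 20 irreducibles of dimension 1, each with multiplicity 1; 15 irreducibles of dimension 2, each with multiplicity 2. Total dimension 20*1*1 + 15*2*2 = 80 = |G|.

Details: General theorem: in the regular representation of a finite group G, each irreducible appears with multiplicity equal to its dimension. Check: dim(rho_reg) = sum d_i^2 = 1 + 1 + 1 + 1 + 1 + 1 + 1 + 1 + 1 + 1 + 1 + 1 + 1 + 1 + 1 + 1 + 1 + 1 + 1 + 1 + 4 + 4 + 4 + 4 + 4 + 4 + 4 + 4 + 4 + 4 + 4 + 4 + 4 + 4 + 4 = 80 = |G|.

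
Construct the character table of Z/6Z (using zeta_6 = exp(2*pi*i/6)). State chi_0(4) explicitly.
Character table of Z/6Z (irreps indexed chi_0,...,chi_5 with chi_k(m) = zeta_6^(k*m), zeta_6 = exp(2*pi*i/6)):
  irrep \ class  {0} (size 1)  {1} (size 1)    {2} (size 1)    {3} (size 1)  {4} (size 1)    {5} (size 1)  
  chi_0          1             1               1               1             1               1             
  chi_1          1             exp(I*pi/3)     exp(2*I*pi/3)   -1            exp(-2*I*pi/3)  exp(-I*pi/3)  
  chi_2          1             exp(2*I*pi/3)   exp(-2*I*pi/3)  1             exp(2*I*pi/3)   exp(-2*I*pi/3)
  chi_3          1             -1              1               -1            1               -1            
  chi_4          1             exp(-2*I*pi/3)  exp(2*I*pi/3)   1             exp(-2*I*pi/3)  exp(2*I*pi/3) 
  chi_5          1             exp(-I*pi/3)    exp(-2*I*pi/3)  -1            exp(2*I*pi/3)   exp(I*pi/3)   

Spot check: chi_0(4) = zeta_6^(0*4) = zeta_6^0 = 1.

Solution. Z/6Z is abelian, so all 6 irreducible complex representations are 1-dimensional. They are given by chi_k(m) = zeta_6^(k*m) for k = 0,...,5. Row orthogonality: sum_m chi_k(m) conj(chi_l(m)) = 6 * [k = l].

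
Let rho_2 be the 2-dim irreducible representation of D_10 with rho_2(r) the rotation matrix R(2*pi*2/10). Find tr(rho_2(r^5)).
chi_{rho_2}(r^5) = 2*cos(2*pi*2*5/10) = 2

Details: rho_2(r^5) is rotation by angle 2*pi*2*5/10, whose trace is 2*cos(2*pi*2*5/10) = 2.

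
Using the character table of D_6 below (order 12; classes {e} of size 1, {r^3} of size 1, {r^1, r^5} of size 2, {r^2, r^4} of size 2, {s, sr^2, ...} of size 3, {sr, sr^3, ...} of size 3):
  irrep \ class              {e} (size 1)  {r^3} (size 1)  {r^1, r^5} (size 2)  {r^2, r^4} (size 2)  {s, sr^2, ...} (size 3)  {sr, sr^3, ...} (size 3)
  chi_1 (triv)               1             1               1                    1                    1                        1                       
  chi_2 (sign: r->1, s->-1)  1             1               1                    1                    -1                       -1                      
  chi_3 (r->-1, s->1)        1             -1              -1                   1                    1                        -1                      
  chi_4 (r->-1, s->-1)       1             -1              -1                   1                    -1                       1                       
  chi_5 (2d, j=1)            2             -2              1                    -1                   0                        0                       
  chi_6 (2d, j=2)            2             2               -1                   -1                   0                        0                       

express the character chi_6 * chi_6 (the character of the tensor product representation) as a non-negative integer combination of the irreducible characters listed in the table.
chi_6 tensor chi_6 = chi_1 + chi_2 + chi_6 (all other irreducibles have multiplicity 0).

Reasoning: The character of a tensor product is the pointwise product (chi_6 * chi_6)(C) = chi_6(C) * chi_6(C):
  {e}: (2)*(2), {r^3}: (2)*(2), {r^1, r^5}: (-1)*(-1), {r^2, r^4}: (-1)*(-1), {s, sr^2, ...}: (0)*(0), {sr, sr^3, ...}: (0)*(0)
so (chi_6 * chi_6) takes values
  {e} -> 4, {r^3} -> 4, {r^1, r^5} -> 1, {r^2, r^4} -> 1, {s, sr^2, ...} -> 0, {sr, sr^3, ...} -> 0.
Now take the inner product of this character with each irreducible chi from the table, <chi_6*chi_6, chi> = (1/12) sum_C |C| (chi_6*chi_6)(C) conj(chi(C)):
  <chi_6*chi_6, chi_1> = (1/12)[1*(4)*conj(1) + 1*(4)*conj(1) + 2*(1)*conj(1) + 2*(1)*conj(1) + 3*(0)*conj(1) + 3*(0)*conj(1)]
      = (1/12)[(4) + (4) + (2) + (2) + (0) + (0)] = 12/12 = 1
  <chi_6*chi_6, chi_2> = (1/12)[1*(4)*conj(1) + 1*(4)*conj(1) + 2*(1)*conj(1) + 2*(1)*conj(1) + 3*(0)*conj(-1) + 3*(0)*conj(-1)]
      = (1/12)[(4) + (4) + (2) + (2) + (0) + (0)] = 12/12 = 1
  <chi_6*chi_6, chi_3> = (1/12)[1*(4)*conj(1) + 1*(4)*conj(-1) + 2*(1)*conj(-1) + 2*(1)*conj(1) + 3*(0)*conj(1) + 3*(0)*conj(-1)]
      = (1/12)[(4) + (-4) + (-2) + (2) + (0) + (0)] = 0/12 = 0
  <chi_6*chi_6, chi_4> = (1/12)[1*(4)*conj(1) + 1*(4)*conj(-1) + 2*(1)*conj(-1) + 2*(1)*conj(1) + 3*(0)*conj(-1) + 3*(0)*conj(1)]
      = (1/12)[(4) + (-4) + (-2) + (2) + (0) + (0)] = 0/12 = 0
  <chi_6*chi_6, chi_5> = (1/12)[1*(4)*conj(2) + 1*(4)*conj(-2) + 2*(1)*conj(1) + 2*(1)*conj(-1) + 3*(0)*conj(0) + 3*(0)*conj(0)]
      = (1/12)[(8) + (-8) + (2) + (-2) + (0) + (0)] = 0/12 = 0
  <chi_6*chi_6, chi_6> = (1/12)[1*(4)*conj(2) + 1*(4)*conj(2) + 2*(1)*conj(-1) + 2*(1)*conj(-1) + 3*(0)*conj(0) + 3*(0)*conj(0)]
      = (1/12)[(8) + (8) + (-2) + (-2) + (0) + (0)] = 12/12 = 1
Hence the multiplicities are chi_1: 1, chi_2: 1, chi_6: 1. Dimension check: dim(chi_6)*dim(chi_6) = 2*2 = 4 and sum (mult * dim) = 1*1 + 1*1 + 1*2 = 4.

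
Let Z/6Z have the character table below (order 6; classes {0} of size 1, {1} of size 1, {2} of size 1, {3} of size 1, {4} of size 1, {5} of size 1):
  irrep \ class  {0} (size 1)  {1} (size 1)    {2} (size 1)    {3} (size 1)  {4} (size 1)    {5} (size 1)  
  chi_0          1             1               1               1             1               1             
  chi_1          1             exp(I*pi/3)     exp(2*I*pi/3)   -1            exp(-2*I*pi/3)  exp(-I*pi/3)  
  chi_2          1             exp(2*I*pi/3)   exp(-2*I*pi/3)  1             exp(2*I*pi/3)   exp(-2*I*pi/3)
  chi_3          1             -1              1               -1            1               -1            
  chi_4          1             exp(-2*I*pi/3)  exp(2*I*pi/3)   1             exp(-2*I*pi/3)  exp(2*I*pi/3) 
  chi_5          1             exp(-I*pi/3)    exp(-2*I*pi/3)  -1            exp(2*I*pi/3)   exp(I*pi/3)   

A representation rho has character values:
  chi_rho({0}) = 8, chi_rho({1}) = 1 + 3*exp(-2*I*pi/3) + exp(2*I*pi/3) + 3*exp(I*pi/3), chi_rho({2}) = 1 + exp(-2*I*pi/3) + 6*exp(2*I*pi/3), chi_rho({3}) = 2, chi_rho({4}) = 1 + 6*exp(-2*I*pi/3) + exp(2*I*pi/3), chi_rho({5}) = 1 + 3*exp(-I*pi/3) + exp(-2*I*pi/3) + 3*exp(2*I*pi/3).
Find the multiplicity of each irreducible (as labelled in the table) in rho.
Multiplicities: chi_0: 1, chi_1: 3, chi_2: 1, chi_3: 0, chi_4: 3, chi_5: 0.

Details: Use <chi_rho, chi> = (1/|G|) sum_C |C| * chi_rho(C) * conj(chi(C)) with |G| = 6 for each irreducible chi in the table:
  <chi_rho, chi_0> = (1/6)[1*(8)*conj(1) + 1*(1 + 3*exp(-2*I*pi/3) + exp(2*I*pi/3) + 3*exp(I*pi/3))*conj(1) + 1*(1 + exp(-2*I*pi/3) + 6*exp(2*I*pi/3))*conj(1) + 1*(2)*conj(1) + 1*(1 + 6*exp(-2*I*pi/3) + exp(2*I*pi/3))*conj(1) + 1*(1 + 3*exp(-I*pi/3) + exp(-2*I*pi/3) + 3*exp(2*I*pi/3))*conj(1)]
      = (1/6)[(8) + (1 + 3*exp(-2*I*pi/3) + exp(2*I*pi/3) + 3*exp(I*pi/3)) + (1 + exp(-2*I*pi/3) + 6*exp(2*I*pi/3)) + (2) + (1 + 6*exp(-2*I*pi/3) + exp(2*I*pi/3)) + (1 + 3*exp(-I*pi/3) + exp(-2*I*pi/3) + 3*exp(2*I*pi/3))] = 6/6 = 1
  <chi_rho, chi_1> = (1/6)[1*(8)*conj(1) + 1*(1 + 3*exp(-2*I*pi/3) + exp(2*I*pi/3) + 3*exp(I*pi/3))*conj(exp(I*pi/3)) + 1*(1 + exp(-2*I*pi/3) + 6*exp(2*I*pi/3))*conj(exp(2*I*pi/3)) + 1*(2)*conj(-1) + 1*(1 + 6*exp(-2*I*pi/3) + exp(2*I*pi/3))*conj(exp(-2*I*pi/3)) + 1*(1 + 3*exp(-I*pi/3) + exp(-2*I*pi/3) + 3*exp(2*I*pi/3))*conj(exp(-I*pi/3))]
      = (1/6)[(8) + (1) + (5) + (-2) + (5) + (1)] = 18/6 = 3
  <chi_rho, chi_2> = (1/6)[1*(8)*conj(1) + 1*(1 + 3*exp(-2*I*pi/3) + exp(2*I*pi/3) + 3*exp(I*pi/3))*conj(exp(2*I*pi/3)) + 1*(1 + exp(-2*I*pi/3) + 6*exp(2*I*pi/3))*conj(exp(-2*I*pi/3)) + 1*(2)*conj(1) + 1*(1 + 6*exp(-2*I*pi/3) + exp(2*I*pi/3))*conj(exp(2*I*pi/3)) + 1*(1 + 3*exp(-I*pi/3) + exp(-2*I*pi/3) + 3*exp(2*I*pi/3))*conj(exp(-2*I*pi/3))]
      = (1/6)[(8) + (1 + 3*exp(-I*pi/3) + exp(-2*I*pi/3) + 3*exp(2*I*pi/3)) + (1 + 6*exp(-2*I*pi/3) + exp(2*I*pi/3)) + (2) + (1 + exp(-2*I*pi/3) + 6*exp(2*I*pi/3)) + (1 + 3*exp(-2*I*pi/3) + exp(2*I*pi/3) + 3*exp(I*pi/3))] = 6/6 = 1
  <chi_rho, chi_3> = (1/6)[1*(8)*conj(1) + 1*(1 + 3*exp(-2*I*pi/3) + exp(2*I*pi/3) + 3*exp(I*pi/3))*conj(-1) + 1*(1 + exp(-2*I*pi/3) + 6*exp(2*I*pi/3))*conj(1) + 1*(2)*conj(-1) + 1*(1 + 6*exp(-2*I*pi/3) + exp(2*I*pi/3))*conj(1) + 1*(1 + 3*exp(-I*pi/3) + exp(-2*I*pi/3) + 3*exp(2*I*pi/3))*conj(-1)]
      = (1/6)[(8) + (-1 - 3*exp(I*pi/3) - exp(2*I*pi/3) - 3*exp(-2*I*pi/3)) + (1 + exp(-2*I*pi/3) + 6*exp(2*I*pi/3)) + (-2) + (1 + 6*exp(-2*I*pi/3) + exp(2*I*pi/3)) + (-1 - 3*exp(2*I*pi/3) - exp(-2*I*pi/3) - 3*exp(-I*pi/3))] = 0/6 = 0
  <chi_rho, chi_4> = (1/6)[1*(8)*conj(1) + 1*(1 + 3*exp(-2*I*pi/3) + exp(2*I*pi/3) + 3*exp(I*pi/3))*conj(exp(-2*I*pi/3)) + 1*(1 + exp(-2*I*pi/3) + 6*exp(2*I*pi/3))*conj(exp(2*I*pi/3)) + 1*(2)*conj(1) + 1*(1 + 6*exp(-2*I*pi/3) + exp(2*I*pi/3))*conj(exp(-2*I*pi/3)) + 1*(1 + 3*exp(-I*pi/3) + exp(-2*I*pi/3) + 3*exp(2*I*pi/3))*conj(exp(2*I*pi/3))]
      = (1/6)[(8) + (-1) + (5) + (2) + (5) + (-1)] = 18/6 = 3
  <chi_rho, chi_5> = (1/6)[1*(8)*conj(1) + 1*(1 + 3*exp(-2*I*pi/3) + exp(2*I*pi/3) + 3*exp(I*pi/3))*conj(exp(-I*pi/3)) + 1*(1 + exp(-2*I*pi/3) + 6*exp(2*I*pi/3))*conj(exp(-2*I*pi/3)) + 1*(2)*conj(-1) + 1*(1 + 6*exp(-2*I*pi/3) + exp(2*I*pi/3))*conj(exp(2*I*pi/3)) + 1*(1 + 3*exp(-I*pi/3) + exp(-2*I*pi/3) + 3*exp(2*I*pi/3))*conj(exp(I*pi/3))]
      = (1/6)[(8) + (-1 + 3*exp(-I*pi/3) + exp(I*pi/3) + 3*exp(2*I*pi/3)) + (1 + 6*exp(-2*I*pi/3) + exp(2*I*pi/3)) + (-2) + (1 + exp(-2*I*pi/3) + 6*exp(2*I*pi/3)) + (-1 + 3*exp(-2*I*pi/3) + exp(-I*pi/3) + 3*exp(I*pi/3))] = 0/6 = 0
(Exp terms are combined using exp(i*s)*conj(exp(i*t)) = exp(i*(s-t)), and sums of them are collapsed using the identity that for every m > 1 the m distinct m-th roots of unity sum to 0, e.g. 1 + exp(2*I*pi/3) + exp(-2*I*pi/3) = 0.)
Dimension check: dim(rho) = sum (mult * dim) = 1*1 + 3*1 + 1*1 + 0*1 + 3*1 + 0*1 = 8 = chi_rho(e) = 8.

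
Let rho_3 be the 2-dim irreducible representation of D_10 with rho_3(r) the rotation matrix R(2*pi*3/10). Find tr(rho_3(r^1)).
chi_{rho_3}(r^1) = 2*cos(2*pi*3*1/10) = 1/2 - sqrt(5)/2

Proof sketch: rho_3(r^1) is rotation by angle 2*pi*3*1/10, whose trace is 2*cos(2*pi*3*1/10) = 1/2 - sqrt(5)/2.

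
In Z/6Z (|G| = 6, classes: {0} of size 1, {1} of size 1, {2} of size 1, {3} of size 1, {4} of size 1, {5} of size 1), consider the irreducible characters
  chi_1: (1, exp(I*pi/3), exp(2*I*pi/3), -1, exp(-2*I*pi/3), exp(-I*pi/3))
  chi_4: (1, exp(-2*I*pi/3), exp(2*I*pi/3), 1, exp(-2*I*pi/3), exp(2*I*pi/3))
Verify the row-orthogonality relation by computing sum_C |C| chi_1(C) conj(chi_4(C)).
Sum = 0; so <chi_1, chi_4> = 0 (distinct irreducibles are orthogonal).

Working: Compute term by term over conjugacy classes (|C| * chi_1(C) * conj(chi_4(C))):
  1*(1)*conj(1) + 1*(exp(I*pi/3))*conj(exp(-2*I*pi/3)) + 1*(exp(2*I*pi/3))*conj(exp(2*I*pi/3)) + 1*(-1)*conj(1) + 1*(exp(-2*I*pi/3))*conj(exp(-2*I*pi/3)) + 1*(exp(-I*pi/3))*conj(exp(2*I*pi/3))
  = (1) + (-1) + (1) + (-1) + (1) + (-1)
  = 0.
(Exp terms are combined using exp(i*s)*conj(exp(i*t)) = exp(i*(s-t)), and sums of them are collapsed using the identity that for every m > 1 the m distinct m-th roots of unity sum to 0, e.g. 1 + exp(2*I*pi/3) + exp(-2*I*pi/3) = 0.)
Dividing by |G| = 6 gives 0/6 = 0, matching the row-orthogonality relation <chi_1, chi_4> = [chi_1 = chi_4].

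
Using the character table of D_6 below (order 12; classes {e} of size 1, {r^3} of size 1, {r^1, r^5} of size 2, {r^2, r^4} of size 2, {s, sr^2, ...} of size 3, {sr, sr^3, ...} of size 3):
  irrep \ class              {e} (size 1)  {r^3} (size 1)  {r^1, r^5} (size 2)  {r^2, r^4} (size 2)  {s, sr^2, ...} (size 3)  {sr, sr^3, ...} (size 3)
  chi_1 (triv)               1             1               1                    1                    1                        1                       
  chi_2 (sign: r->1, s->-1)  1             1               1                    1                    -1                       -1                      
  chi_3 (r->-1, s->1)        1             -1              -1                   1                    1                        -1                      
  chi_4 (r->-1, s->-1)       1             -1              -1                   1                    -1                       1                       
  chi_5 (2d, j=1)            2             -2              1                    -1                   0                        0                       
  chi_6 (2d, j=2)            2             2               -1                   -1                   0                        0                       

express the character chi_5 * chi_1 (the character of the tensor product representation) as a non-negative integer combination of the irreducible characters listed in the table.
chi_5 tensor chi_1 = chi_5 (all other irreducibles have multiplicity 0).

Derivation: The character of a tensor product is the pointwise product (chi_5 * chi_1)(C) = chi_5(C) * chi_1(C):
  {e}: (2)*(1), {r^3}: (-2)*(1), {r^1, r^5}: (1)*(1), {r^2, r^4}: (-1)*(1), {s, sr^2, ...}: (0)*(1), {sr, sr^3, ...}: (0)*(1)
so (chi_5 * chi_1) takes values
  {e} -> 2, {r^3} -> -2, {r^1, r^5} -> 1, {r^2, r^4} -> -1, {s, sr^2, ...} -> 0, {sr, sr^3, ...} -> 0.
Now take the inner product of this character with each irreducible chi from the table, <chi_5*chi_1, chi> = (1/12) sum_C |C| (chi_5*chi_1)(C) conj(chi(C)):
  <chi_5*chi_1, chi_1> = (1/12)[1*(2)*conj(1) + 1*(-2)*conj(1) + 2*(1)*conj(1) + 2*(-1)*conj(1) + 3*(0)*conj(1) + 3*(0)*conj(1)]
      = (1/12)[(2) + (-2) + (2) + (-2) + (0) + (0)] = 0/12 = 0
  <chi_5*chi_1, chi_2> = (1/12)[1*(2)*conj(1) + 1*(-2)*conj(1) + 2*(1)*conj(1) + 2*(-1)*conj(1) + 3*(0)*conj(-1) + 3*(0)*conj(-1)]
      = (1/12)[(2) + (-2) + (2) + (-2) + (0) + (0)] = 0/12 = 0
  <chi_5*chi_1, chi_3> = (1/12)[1*(2)*conj(1) + 1*(-2)*conj(-1) + 2*(1)*conj(-1) + 2*(-1)*conj(1) + 3*(0)*conj(1) + 3*(0)*conj(-1)]
      = (1/12)[(2) + (2) + (-2) + (-2) + (0) + (0)] = 0/12 = 0
  <chi_5*chi_1, chi_4> = (1/12)[1*(2)*conj(1) + 1*(-2)*conj(-1) + 2*(1)*conj(-1) + 2*(-1)*conj(1) + 3*(0)*conj(-1) + 3*(0)*conj(1)]
      = (1/12)[(2) + (2) + (-2) + (-2) + (0) + (0)] = 0/12 = 0
  <chi_5*chi_1, chi_5> = (1/12)[1*(2)*conj(2) + 1*(-2)*conj(-2) + 2*(1)*conj(1) + 2*(-1)*conj(-1) + 3*(0)*conj(0) + 3*(0)*conj(0)]
      = (1/12)[(4) + (4) + (2) + (2) + (0) + (0)] = 12/12 = 1
  <chi_5*chi_1, chi_6> = (1/12)[1*(2)*conj(2) + 1*(-2)*conj(2) + 2*(1)*conj(-1) + 2*(-1)*conj(-1) + 3*(0)*conj(0) + 3*(0)*conj(0)]
      = (1/12)[(4) + (-4) + (-2) + (2) + (0) + (0)] = 0/12 = 0
Hence the multiplicities are chi_5: 1. Dimension check: dim(chi_5)*dim(chi_1) = 2*1 = 2 and sum (mult * dim) = 1*2 = 2.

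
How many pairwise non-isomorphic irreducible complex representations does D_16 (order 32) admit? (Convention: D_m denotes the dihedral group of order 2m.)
11

Solution. The number of irreducible complex representations of a finite group equals its number of conjugacy classes. D_16 has 11 conjugacy classes (n/2 + 3 for n even), so D_16 (order 32) has exactly 11 irreducible complex representations.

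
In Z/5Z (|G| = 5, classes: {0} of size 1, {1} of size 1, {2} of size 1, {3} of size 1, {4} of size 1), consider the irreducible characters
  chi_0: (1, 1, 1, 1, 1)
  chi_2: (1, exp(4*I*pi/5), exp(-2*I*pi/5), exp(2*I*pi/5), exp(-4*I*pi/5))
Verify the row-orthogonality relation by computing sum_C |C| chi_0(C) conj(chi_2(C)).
Sum = 0; so <chi_0, chi_2> = 0 (distinct irreducibles are orthogonal).

Explanation: Compute term by term over conjugacy classes (|C| * chi_0(C) * conj(chi_2(C))):
  1*(1)*conj(1) + 1*(1)*conj(exp(4*I*pi/5)) + 1*(1)*conj(exp(-2*I*pi/5)) + 1*(1)*conj(exp(2*I*pi/5)) + 1*(1)*conj(exp(-4*I*pi/5))
  = (1) + (exp(-4*I*pi/5)) + (exp(2*I*pi/5)) + (exp(-2*I*pi/5)) + (exp(4*I*pi/5))
  = 0.
(Exp terms are combined using exp(i*s)*conj(exp(i*t)) = exp(i*(s-t)), and sums of them are collapsed using the identity that for every m > 1 the m distinct m-th roots of unity sum to 0, e.g. 1 + exp(2*I*pi/3) + exp(-2*I*pi/3) = 0.)
Dividing by |G| = 5 gives 0/5 = 0, matching the row-orthogonality relation <chi_0, chi_2> = [chi_0 = chi_2].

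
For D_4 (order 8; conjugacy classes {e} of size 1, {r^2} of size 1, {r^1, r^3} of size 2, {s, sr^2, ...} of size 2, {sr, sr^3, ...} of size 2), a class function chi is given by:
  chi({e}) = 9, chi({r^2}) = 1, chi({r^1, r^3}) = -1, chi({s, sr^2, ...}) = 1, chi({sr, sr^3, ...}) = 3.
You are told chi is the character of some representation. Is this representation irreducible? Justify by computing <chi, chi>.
Not irreducible (reducible): <chi, chi> = 13 > 1.

Details: <chi, chi> = (1/|G|) sum_C |C| * |chi(C)|^2 = (1/8)[1*|9|^2 + 1*|1|^2 + 2*|-1|^2 + 2*|1|^2 + 2*|3|^2]
  = (1/8)[(81) + (1) + (2) + (2) + (18)] = 104/8 = 13.
A character is irreducible iff <chi, chi> = 1, so this representation is reducible.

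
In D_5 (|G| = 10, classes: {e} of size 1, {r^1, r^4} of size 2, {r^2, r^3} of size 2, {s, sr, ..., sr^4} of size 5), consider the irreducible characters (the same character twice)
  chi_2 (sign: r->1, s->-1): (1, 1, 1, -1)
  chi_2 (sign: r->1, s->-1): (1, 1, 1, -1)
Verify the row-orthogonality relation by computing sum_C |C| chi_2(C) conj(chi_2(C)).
Sum = 10 = |G| = 10; so <chi_2, chi_2> = 1 (norm-1 confirms irreducibility).

Why: Compute term by term over conjugacy classes (|C| * chi_2(C) * conj(chi_2(C))):
  1*(1)*conj(1) + 2*(1)*conj(1) + 2*(1)*conj(1) + 5*(-1)*conj(-1)
  = (1) + (2) + (2) + (5)
  = 10.
Dividing by |G| = 10 gives 10/10 = 1, matching the row-orthogonality relation <chi_2, chi_2> = [chi_2 = chi_2].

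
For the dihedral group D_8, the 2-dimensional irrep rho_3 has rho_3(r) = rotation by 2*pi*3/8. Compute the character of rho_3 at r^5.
chi_{rho_3}(r^5) = 2*cos(2*pi*3*5/8) = sqrt(2)

Derivation: rho_3(r^5) is rotation by angle 2*pi*3*5/8, whose trace is 2*cos(2*pi*3*5/8) = sqrt(2).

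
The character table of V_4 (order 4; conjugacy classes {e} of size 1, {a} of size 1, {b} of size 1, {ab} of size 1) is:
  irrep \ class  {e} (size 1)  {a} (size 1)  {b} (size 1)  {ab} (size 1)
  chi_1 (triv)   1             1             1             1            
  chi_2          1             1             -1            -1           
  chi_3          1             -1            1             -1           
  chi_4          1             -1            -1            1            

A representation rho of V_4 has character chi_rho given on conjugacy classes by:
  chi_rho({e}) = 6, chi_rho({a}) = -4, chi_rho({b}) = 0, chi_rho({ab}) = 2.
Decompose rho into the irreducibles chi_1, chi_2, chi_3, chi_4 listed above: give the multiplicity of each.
Multiplicities: chi_1: 1, chi_2: 0, chi_3: 2, chi_4: 3.

Argument: Use <chi_rho, chi> = (1/|G|) sum_C |C| * chi_rho(C) * conj(chi(C)) with |G| = 4 for each irreducible chi in the table:
  <chi_rho, chi_1> = (1/4)[1*(6)*conj(1) + 1*(-4)*conj(1) + 1*(0)*conj(1) + 1*(2)*conj(1)]
      = (1/4)[(6) + (-4) + (0) + (2)] = 4/4 = 1
  <chi_rho, chi_2> = (1/4)[1*(6)*conj(1) + 1*(-4)*conj(1) + 1*(0)*conj(-1) + 1*(2)*conj(-1)]
      = (1/4)[(6) + (-4) + (0) + (-2)] = 0/4 = 0
  <chi_rho, chi_3> = (1/4)[1*(6)*conj(1) + 1*(-4)*conj(-1) + 1*(0)*conj(1) + 1*(2)*conj(-1)]
      = (1/4)[(6) + (4) + (0) + (-2)] = 8/4 = 2
  <chi_rho, chi_4> = (1/4)[1*(6)*conj(1) + 1*(-4)*conj(-1) + 1*(0)*conj(-1) + 1*(2)*conj(1)]
      = (1/4)[(6) + (4) + (0) + (2)] = 12/4 = 3
Dimension check: dim(rho) = sum (mult * dim) = 1*1 + 0*1 + 2*1 + 3*1 = 6 = chi_rho(e) = 6.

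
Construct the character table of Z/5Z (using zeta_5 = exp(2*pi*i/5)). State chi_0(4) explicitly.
Character table of Z/5Z (irreps indexed chi_0,...,chi_4 with chi_k(m) = zeta_5^(k*m), zeta_5 = exp(2*pi*i/5)):
  irrep \ class  {0} (size 1)  {1} (size 1)    {2} (size 1)    {3} (size 1)    {4} (size 1)  
  chi_0          1             1               1               1               1             
  chi_1          1             exp(2*I*pi/5)   exp(4*I*pi/5)   exp(-4*I*pi/5)  exp(-2*I*pi/5)
  chi_2          1             exp(4*I*pi/5)   exp(-2*I*pi/5)  exp(2*I*pi/5)   exp(-4*I*pi/5)
  chi_3          1             exp(-4*I*pi/5)  exp(2*I*pi/5)   exp(-2*I*pi/5)  exp(4*I*pi/5) 
  chi_4          1             exp(-2*I*pi/5)  exp(-4*I*pi/5)  exp(4*I*pi/5)   exp(2*I*pi/5) 

Spot check: chi_0(4) = zeta_5^(0*4) = zeta_5^0 = 1.

Proof sketch: Z/5Z is abelian, so all 5 irreducible complex representations are 1-dimensional. They are given by chi_k(m) = zeta_5^(k*m) for k = 0,...,4. Row orthogonality: sum_m chi_k(m) conj(chi_l(m)) = 5 * [k = l].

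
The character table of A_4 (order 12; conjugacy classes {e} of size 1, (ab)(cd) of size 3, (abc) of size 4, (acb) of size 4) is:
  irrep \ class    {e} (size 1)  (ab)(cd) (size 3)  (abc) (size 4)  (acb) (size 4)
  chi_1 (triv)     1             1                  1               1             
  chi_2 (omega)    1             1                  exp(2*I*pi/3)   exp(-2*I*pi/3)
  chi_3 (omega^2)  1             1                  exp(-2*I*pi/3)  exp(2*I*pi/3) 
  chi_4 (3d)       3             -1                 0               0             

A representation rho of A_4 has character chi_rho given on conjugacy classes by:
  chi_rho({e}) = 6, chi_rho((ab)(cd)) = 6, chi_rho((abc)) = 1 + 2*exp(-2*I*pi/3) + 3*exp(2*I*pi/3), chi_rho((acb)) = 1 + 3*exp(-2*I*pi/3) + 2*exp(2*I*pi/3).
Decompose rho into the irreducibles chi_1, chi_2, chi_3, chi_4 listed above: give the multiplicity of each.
Multiplicities: chi_1: 1, chi_2: 3, chi_3: 2, chi_4: 0.

Details: Use <chi_rho, chi> = (1/|G|) sum_C |C| * chi_rho(C) * conj(chi(C)) with |G| = 12 for each irreducible chi in the table:
  <chi_rho, chi_1> = (1/12)[1*(6)*conj(1) + 3*(6)*conj(1) + 4*(1 + 2*exp(-2*I*pi/3) + 3*exp(2*I*pi/3))*conj(1) + 4*(1 + 3*exp(-2*I*pi/3) + 2*exp(2*I*pi/3))*conj(1)]
      = (1/12)[(6) + (18) + (4 + 8*exp(-2*I*pi/3) + 12*exp(2*I*pi/3)) + (4 + 12*exp(-2*I*pi/3) + 8*exp(2*I*pi/3))] = 12/12 = 1
  <chi_rho, chi_2> = (1/12)[1*(6)*conj(1) + 3*(6)*conj(1) + 4*(1 + 2*exp(-2*I*pi/3) + 3*exp(2*I*pi/3))*conj(exp(2*I*pi/3)) + 4*(1 + 3*exp(-2*I*pi/3) + 2*exp(2*I*pi/3))*conj(exp(-2*I*pi/3))]
      = (1/12)[(6) + (18) + (12 + 4*exp(-2*I*pi/3) + 8*exp(2*I*pi/3)) + (12 + 8*exp(-2*I*pi/3) + 4*exp(2*I*pi/3))] = 36/12 = 3
  <chi_rho, chi_3> = (1/12)[1*(6)*conj(1) + 3*(6)*conj(1) + 4*(1 + 2*exp(-2*I*pi/3) + 3*exp(2*I*pi/3))*conj(exp(-2*I*pi/3)) + 4*(1 + 3*exp(-2*I*pi/3) + 2*exp(2*I*pi/3))*conj(exp(2*I*pi/3))]
      = (1/12)[(6) + (18) + (8 + 12*exp(-2*I*pi/3) + 4*exp(2*I*pi/3)) + (8 + 4*exp(-2*I*pi/3) + 12*exp(2*I*pi/3))] = 24/12 = 2
  <chi_rho, chi_4> = (1/12)[1*(6)*conj(3) + 3*(6)*conj(-1) + 4*(1 + 2*exp(-2*I*pi/3) + 3*exp(2*I*pi/3))*conj(0) + 4*(1 + 3*exp(-2*I*pi/3) + 2*exp(2*I*pi/3))*conj(0)]
      = (1/12)[(18) + (-18) + (0) + (0)] = 0/12 = 0
(Exp terms are combined using exp(i*s)*conj(exp(i*t)) = exp(i*(s-t)), and sums of them are collapsed using the identity that for every m > 1 the m distinct m-th roots of unity sum to 0, e.g. 1 + exp(2*I*pi/3) + exp(-2*I*pi/3) = 0.)
Dimension check: dim(rho) = sum (mult * dim) = 1*1 + 3*1 + 2*1 + 0*3 = 6 = chi_rho(e) = 6.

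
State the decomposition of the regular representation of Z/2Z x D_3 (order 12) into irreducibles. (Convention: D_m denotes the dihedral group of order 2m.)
Each irreducible V_i of dimension d_i appears with multiplicity d_i, i.e. rho_reg = (direct sum over all irreducibles V_i) d_i V_i. The irreducible dimensions for Z/2Z x D_3 are 1, 1, 1, 1, 2, 2: 4 irreducibles of dimension 1, each with multiplicity 1; 2 irreducibles of dimension 2, each with multiplicity 2. Total dimension 4*1*1 + 2*2*2 = 12 = |G|.

Derivation: General theorem: in the regular representation of a finite group G, each irreducible appears with multiplicity equal to its dimension. Check: dim(rho_reg) = sum d_i^2 = 1 + 1 + 1 + 1 + 4 + 4 = 12 = |G|.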